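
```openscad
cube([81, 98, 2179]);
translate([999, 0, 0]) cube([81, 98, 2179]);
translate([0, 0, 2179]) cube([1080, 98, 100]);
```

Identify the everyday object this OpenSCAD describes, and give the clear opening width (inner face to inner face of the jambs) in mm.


A door frame. The clear opening width is 918 mm.

Two 2179 mm tall posts with a header on top — a door frame. The left jamb is 81 mm wide at x = 0; the right jamb starts at x = 999. The clear opening is 999 − 81 = 918 mm.


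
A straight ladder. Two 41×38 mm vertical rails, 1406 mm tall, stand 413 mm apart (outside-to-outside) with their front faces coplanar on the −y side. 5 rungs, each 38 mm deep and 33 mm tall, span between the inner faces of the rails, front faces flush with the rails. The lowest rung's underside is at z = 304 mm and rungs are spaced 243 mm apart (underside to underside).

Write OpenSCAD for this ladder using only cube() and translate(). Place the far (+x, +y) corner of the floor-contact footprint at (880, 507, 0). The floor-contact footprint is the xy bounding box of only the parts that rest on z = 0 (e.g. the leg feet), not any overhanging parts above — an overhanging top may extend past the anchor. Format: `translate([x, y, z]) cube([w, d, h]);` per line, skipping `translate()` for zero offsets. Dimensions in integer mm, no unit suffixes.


translate([467, 469, 0]) cube([41, 38, 1406]);
translate([839, 469, 0]) cube([41, 38, 1406]);
translate([508, 469, 304]) cube([331, 38, 33]);
translate([508, 469, 547]) cube([331, 38, 33]);
translate([508, 469, 790]) cube([331, 38, 33]);
translate([508, 469, 1033]) cube([331, 38, 33]);
translate([508, 469, 1276]) cube([331, 38, 33]);


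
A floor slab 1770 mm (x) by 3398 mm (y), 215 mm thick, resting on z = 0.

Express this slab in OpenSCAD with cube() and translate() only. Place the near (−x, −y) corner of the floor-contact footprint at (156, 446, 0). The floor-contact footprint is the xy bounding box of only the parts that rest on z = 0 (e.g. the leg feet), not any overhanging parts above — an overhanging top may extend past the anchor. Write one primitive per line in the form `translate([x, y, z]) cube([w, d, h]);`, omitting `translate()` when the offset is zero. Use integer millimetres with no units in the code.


translate([156, 446, 0]) cube([1770, 3398, 215]);


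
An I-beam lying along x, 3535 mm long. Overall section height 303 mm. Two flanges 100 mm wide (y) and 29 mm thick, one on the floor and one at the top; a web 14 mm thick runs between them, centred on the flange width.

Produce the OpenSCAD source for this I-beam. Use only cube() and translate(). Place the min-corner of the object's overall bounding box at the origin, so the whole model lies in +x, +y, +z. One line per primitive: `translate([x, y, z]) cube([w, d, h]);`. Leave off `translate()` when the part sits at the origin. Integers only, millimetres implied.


cube([3535, 100, 29]);
translate([0, 43, 29]) cube([3535, 14, 245]);
translate([0, 0, 274]) cube([3535, 100, 29]);


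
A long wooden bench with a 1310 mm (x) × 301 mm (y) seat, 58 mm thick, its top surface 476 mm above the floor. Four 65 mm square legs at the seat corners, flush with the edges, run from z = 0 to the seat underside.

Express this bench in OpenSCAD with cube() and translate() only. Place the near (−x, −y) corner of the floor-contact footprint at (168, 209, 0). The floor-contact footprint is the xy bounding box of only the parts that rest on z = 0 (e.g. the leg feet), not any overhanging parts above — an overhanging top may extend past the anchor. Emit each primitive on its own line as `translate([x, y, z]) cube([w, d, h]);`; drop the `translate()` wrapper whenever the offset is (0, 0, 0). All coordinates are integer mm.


translate([168, 209, 418]) cube([1310, 301, 58]);
translate([168, 209, 0]) cube([65, 65, 418]);
translate([168, 445, 0]) cube([65, 65, 418]);
translate([1413, 209, 0]) cube([65, 65, 418]);
translate([1413, 445, 0]) cube([65, 65, 418]);


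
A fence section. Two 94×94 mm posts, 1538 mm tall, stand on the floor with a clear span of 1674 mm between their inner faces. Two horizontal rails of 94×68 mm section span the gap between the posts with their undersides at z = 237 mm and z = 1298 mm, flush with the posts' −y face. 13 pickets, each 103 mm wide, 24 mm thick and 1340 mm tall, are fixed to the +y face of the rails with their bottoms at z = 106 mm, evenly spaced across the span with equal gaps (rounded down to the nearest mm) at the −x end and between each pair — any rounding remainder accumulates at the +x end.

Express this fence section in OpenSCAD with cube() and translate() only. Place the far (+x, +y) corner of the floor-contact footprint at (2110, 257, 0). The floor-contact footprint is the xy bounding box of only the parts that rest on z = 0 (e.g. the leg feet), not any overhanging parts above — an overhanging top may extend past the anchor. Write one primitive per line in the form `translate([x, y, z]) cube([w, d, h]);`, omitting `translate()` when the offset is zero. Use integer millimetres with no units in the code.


translate([248, 163, 0]) cube([94, 94, 1538]);
translate([2016, 163, 0]) cube([94, 94, 1538]);
translate([342, 163, 237]) cube([1674, 94, 68]);
translate([342, 163, 1298]) cube([1674, 94, 68]);
translate([365, 257, 106]) cube([103, 24, 1340]);
translate([491, 257, 106]) cube([103, 24, 1340]);
translate([617, 257, 106]) cube([103, 24, 1340]);
translate([743, 257, 106]) cube([103, 24, 1340]);
translate([869, 257, 106]) cube([103, 24, 1340]);
translate([995, 257, 106]) cube([103, 24, 1340]);
translate([1121, 257, 106]) cube([103, 24, 1340]);
translate([1247, 257, 106]) cube([103, 24, 1340]);
translate([1373, 257, 106]) cube([103, 24, 1340]);
translate([1499, 257, 106]) cube([103, 24, 1340]);
translate([1625, 257, 106]) cube([103, 24, 1340]);
translate([1751, 257, 106]) cube([103, 24, 1340]);
translate([1877, 257, 106]) cube([103, 24, 1340]);


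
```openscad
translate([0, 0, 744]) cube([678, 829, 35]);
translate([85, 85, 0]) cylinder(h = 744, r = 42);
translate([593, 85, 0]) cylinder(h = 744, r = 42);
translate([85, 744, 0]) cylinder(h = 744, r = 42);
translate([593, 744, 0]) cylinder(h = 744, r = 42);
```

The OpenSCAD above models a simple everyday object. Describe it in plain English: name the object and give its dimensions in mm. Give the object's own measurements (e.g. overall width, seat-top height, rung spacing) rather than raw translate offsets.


A rectangular dining table. The top is 678×829×35 mm with its upper surface at z = 779 mm. It stands on four round legs of 84 mm diameter, each leg's bounding box inset 43 mm from the nearest pair of top edges, running from the floor to the underside of the top.


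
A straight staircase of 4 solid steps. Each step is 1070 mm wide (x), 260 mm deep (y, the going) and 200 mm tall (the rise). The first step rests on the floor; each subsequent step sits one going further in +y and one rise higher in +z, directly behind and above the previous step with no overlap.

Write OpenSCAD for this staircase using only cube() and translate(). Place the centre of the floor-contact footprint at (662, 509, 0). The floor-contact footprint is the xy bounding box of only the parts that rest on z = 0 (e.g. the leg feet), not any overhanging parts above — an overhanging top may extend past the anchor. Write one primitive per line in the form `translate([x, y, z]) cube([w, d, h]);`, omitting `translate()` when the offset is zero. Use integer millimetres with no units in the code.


translate([127, 379, 0]) cube([1070, 260, 200]);
translate([127, 639, 200]) cube([1070, 260, 200]);
translate([127, 899, 400]) cube([1070, 260, 200]);
translate([127, 1159, 600]) cube([1070, 260, 200]);


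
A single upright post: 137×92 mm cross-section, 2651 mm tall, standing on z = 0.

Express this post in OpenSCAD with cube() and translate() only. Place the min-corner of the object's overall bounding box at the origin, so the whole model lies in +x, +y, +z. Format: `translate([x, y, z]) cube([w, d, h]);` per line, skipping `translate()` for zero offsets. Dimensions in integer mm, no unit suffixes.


cube([137, 92, 2651]);


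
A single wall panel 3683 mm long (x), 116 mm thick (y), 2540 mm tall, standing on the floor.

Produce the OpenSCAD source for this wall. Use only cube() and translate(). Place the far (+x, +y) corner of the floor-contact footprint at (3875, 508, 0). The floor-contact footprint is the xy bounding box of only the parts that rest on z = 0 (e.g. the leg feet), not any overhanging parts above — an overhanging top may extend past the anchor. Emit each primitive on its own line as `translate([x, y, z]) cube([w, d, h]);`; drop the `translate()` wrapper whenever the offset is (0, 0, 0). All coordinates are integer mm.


translate([192, 392, 0]) cube([3683, 116, 2540]);


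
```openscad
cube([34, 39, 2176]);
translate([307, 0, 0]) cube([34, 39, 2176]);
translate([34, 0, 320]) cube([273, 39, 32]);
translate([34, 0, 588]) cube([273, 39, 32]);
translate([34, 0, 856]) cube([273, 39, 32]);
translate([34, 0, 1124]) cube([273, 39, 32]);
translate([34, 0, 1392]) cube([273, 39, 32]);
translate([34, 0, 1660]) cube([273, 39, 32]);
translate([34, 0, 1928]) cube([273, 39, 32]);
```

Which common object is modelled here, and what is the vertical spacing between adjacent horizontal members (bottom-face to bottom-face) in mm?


A ladder. The rung spacing is 268 mm.

Two tall 34×39 posts with 7 short bars between them — a ladder. Adjacent rungs sit at z = 320 and z = 588, so the spacing is 588 − 320 = 268 mm.


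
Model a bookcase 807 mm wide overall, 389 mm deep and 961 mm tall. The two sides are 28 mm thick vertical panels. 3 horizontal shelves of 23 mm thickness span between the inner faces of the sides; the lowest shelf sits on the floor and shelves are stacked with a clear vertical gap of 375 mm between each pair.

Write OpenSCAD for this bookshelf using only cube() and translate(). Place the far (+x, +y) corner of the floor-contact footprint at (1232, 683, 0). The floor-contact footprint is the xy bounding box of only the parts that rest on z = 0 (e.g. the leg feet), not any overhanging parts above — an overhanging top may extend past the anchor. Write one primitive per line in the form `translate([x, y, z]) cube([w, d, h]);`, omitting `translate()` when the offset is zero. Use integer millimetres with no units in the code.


translate([425, 294, 0]) cube([28, 389, 961]);
translate([1204, 294, 0]) cube([28, 389, 961]);
translate([453, 294, 0]) cube([751, 389, 23]);
translate([453, 294, 398]) cube([751, 389, 23]);
translate([453, 294, 796]) cube([751, 389, 23]);


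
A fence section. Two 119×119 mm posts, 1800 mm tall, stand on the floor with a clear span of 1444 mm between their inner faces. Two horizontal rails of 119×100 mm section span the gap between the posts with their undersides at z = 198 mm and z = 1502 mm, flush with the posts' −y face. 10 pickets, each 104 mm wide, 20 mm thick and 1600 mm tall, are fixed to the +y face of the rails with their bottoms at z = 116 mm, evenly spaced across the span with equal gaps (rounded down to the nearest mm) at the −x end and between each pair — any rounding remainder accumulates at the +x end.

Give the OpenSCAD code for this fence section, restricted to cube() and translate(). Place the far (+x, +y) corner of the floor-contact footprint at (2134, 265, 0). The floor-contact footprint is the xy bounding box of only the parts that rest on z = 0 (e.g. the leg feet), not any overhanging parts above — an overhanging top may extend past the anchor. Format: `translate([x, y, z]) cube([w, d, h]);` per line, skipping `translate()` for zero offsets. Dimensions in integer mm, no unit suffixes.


translate([452, 146, 0]) cube([119, 119, 1800]);
translate([2015, 146, 0]) cube([119, 119, 1800]);
translate([571, 146, 198]) cube([1444, 119, 100]);
translate([571, 146, 1502]) cube([1444, 119, 100]);
translate([607, 265, 116]) cube([104, 20, 1600]);
translate([747, 265, 116]) cube([104, 20, 1600]);
translate([887, 265, 116]) cube([104, 20, 1600]);
translate([1027, 265, 116]) cube([104, 20, 1600]);
translate([1167, 265, 116]) cube([104, 20, 1600]);
translate([1307, 265, 116]) cube([104, 20, 1600]);
translate([1447, 265, 116]) cube([104, 20, 1600]);
translate([1587, 265, 116]) cube([104, 20, 1600]);
translate([1727, 265, 116]) cube([104, 20, 1600]);
translate([1867, 265, 116]) cube([104, 20, 1600]);


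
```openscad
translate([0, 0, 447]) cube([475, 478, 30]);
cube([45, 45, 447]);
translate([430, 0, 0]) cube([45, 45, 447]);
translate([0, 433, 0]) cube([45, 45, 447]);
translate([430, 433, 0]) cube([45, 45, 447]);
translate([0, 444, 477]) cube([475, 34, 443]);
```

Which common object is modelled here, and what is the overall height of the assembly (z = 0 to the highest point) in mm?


A chair. The overall height is 920 mm.

A slab on four corner posts with a tall panel at the back — a chair. The seat slab sits at z = 447 with thickness 30, and the 443 mm backrest starts at the seat top, so the overall height is 447 + 30 + 443 = 920 mm.


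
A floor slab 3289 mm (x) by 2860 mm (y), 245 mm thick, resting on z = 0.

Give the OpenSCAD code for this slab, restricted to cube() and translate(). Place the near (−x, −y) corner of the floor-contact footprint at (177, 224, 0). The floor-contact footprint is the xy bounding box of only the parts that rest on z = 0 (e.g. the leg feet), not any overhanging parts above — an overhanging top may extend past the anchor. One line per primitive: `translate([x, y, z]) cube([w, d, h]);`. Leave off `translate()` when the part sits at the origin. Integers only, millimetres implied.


translate([177, 224, 0]) cube([3289, 2860, 245]);


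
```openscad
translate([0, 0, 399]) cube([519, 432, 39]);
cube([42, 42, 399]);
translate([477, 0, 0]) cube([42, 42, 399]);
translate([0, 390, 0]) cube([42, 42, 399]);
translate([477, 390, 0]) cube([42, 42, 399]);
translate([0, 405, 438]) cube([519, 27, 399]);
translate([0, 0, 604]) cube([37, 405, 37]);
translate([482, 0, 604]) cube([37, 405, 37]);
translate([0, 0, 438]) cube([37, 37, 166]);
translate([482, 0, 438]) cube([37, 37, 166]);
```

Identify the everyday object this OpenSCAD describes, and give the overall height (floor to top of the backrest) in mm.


A chair. The overall height is 837 mm.

A slab on four corner posts with a tall panel at the back — a chair. The seat slab sits at z = 399 with thickness 39, and the 399 mm backrest starts at the seat top, so the overall height is 399 + 39 + 399 = 837 mm.


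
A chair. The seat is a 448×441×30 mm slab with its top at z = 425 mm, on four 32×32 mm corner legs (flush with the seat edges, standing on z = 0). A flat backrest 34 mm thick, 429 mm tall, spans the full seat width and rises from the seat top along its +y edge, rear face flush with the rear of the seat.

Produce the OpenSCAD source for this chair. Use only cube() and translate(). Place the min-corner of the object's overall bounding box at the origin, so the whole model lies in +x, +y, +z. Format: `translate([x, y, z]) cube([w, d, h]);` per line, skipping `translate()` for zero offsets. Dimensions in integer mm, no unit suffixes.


translate([0, 0, 395]) cube([448, 441, 30]);
cube([32, 32, 395]);
translate([416, 0, 0]) cube([32, 32, 395]);
translate([0, 409, 0]) cube([32, 32, 395]);
translate([416, 409, 0]) cube([32, 32, 395]);
translate([0, 407, 425]) cube([448, 34, 429]);


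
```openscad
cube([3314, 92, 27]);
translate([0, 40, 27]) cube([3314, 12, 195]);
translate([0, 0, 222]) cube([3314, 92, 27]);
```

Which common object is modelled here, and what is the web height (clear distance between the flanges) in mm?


An I-beam. The web height is 195 mm.

Two wide flanges with a thin centred web — an I-beam. Overall 249 mm minus two 27 mm flanges gives a web of 249 − 2·27 = 195 mm.


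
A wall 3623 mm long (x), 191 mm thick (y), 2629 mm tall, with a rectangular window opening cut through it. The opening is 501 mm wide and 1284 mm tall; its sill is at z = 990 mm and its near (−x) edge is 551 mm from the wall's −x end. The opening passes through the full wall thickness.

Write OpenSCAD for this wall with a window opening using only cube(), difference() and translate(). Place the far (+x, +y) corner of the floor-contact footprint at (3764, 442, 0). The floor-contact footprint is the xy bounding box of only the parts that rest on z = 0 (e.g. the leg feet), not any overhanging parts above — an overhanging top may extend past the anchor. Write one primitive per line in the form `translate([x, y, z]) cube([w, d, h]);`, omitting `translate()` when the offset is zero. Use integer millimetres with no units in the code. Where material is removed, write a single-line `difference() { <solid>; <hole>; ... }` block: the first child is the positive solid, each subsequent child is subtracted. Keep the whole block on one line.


difference() { translate([141, 251, 0]) cube([3623, 191, 2629]); translate([692, 251, 990]) cube([501, 191, 1284]); }


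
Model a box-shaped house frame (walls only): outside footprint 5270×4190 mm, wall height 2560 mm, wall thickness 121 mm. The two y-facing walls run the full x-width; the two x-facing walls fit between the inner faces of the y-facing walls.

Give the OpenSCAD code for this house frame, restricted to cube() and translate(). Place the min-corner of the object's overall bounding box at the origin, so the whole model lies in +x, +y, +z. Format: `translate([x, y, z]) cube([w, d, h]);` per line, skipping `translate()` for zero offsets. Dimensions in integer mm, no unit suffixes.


cube([5270, 121, 2560]);
translate([0, 4069, 0]) cube([5270, 121, 2560]);
translate([0, 121, 0]) cube([121, 3948, 2560]);
translate([5149, 121, 0]) cube([121, 3948, 2560]);


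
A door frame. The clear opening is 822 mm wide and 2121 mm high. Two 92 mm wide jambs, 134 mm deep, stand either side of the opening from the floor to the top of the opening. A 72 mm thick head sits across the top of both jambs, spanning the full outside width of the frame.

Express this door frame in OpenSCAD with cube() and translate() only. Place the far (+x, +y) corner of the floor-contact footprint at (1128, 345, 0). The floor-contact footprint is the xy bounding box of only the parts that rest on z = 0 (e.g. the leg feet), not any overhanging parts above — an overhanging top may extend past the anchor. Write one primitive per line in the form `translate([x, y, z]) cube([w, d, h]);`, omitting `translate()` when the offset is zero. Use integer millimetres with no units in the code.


translate([122, 211, 0]) cube([92, 134, 2121]);
translate([1036, 211, 0]) cube([92, 134, 2121]);
translate([122, 211, 2121]) cube([1006, 134, 72]);


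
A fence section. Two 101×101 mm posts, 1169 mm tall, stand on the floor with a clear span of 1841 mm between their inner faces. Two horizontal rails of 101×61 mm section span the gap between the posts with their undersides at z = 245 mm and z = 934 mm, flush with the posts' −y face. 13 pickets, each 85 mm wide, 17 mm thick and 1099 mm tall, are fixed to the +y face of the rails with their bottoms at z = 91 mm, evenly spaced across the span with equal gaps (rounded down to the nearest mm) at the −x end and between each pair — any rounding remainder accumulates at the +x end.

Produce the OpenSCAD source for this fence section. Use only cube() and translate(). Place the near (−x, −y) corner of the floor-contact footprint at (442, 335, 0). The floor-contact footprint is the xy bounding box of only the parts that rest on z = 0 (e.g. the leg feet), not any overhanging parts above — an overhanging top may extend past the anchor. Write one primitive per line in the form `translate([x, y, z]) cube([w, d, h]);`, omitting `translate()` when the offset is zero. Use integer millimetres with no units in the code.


translate([442, 335, 0]) cube([101, 101, 1169]);
translate([2384, 335, 0]) cube([101, 101, 1169]);
translate([543, 335, 245]) cube([1841, 101, 61]);
translate([543, 335, 934]) cube([1841, 101, 61]);
translate([595, 436, 91]) cube([85, 17, 1099]);
translate([732, 436, 91]) cube([85, 17, 1099]);
translate([869, 436, 91]) cube([85, 17, 1099]);
translate([1006, 436, 91]) cube([85, 17, 1099]);
translate([1143, 436, 91]) cube([85, 17, 1099]);
translate([1280, 436, 91]) cube([85, 17, 1099]);
translate([1417, 436, 91]) cube([85, 17, 1099]);
translate([1554, 436, 91]) cube([85, 17, 1099]);
translate([1691, 436, 91]) cube([85, 17, 1099]);
translate([1828, 436, 91]) cube([85, 17, 1099]);
translate([1965, 436, 91]) cube([85, 17, 1099]);
translate([2102, 436, 91]) cube([85, 17, 1099]);
translate([2239, 436, 91]) cube([85, 17, 1099]);


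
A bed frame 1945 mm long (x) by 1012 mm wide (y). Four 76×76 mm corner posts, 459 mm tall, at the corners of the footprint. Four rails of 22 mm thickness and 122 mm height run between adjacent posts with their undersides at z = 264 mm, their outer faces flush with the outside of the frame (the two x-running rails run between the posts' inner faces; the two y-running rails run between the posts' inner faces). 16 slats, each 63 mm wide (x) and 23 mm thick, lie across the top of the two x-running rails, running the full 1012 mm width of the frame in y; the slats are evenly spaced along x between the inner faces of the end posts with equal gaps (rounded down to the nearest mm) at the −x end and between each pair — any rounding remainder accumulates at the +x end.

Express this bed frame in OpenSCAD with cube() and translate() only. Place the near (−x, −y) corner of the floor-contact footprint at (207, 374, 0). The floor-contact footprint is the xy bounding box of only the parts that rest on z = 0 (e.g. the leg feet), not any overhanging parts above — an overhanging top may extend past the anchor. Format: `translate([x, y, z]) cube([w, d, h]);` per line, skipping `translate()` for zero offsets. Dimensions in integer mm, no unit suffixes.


translate([207, 374, 0]) cube([76, 76, 459]);
translate([207, 1310, 0]) cube([76, 76, 459]);
translate([2076, 374, 0]) cube([76, 76, 459]);
translate([2076, 1310, 0]) cube([76, 76, 459]);
translate([283, 374, 264]) cube([1793, 22, 122]);
translate([283, 1364, 264]) cube([1793, 22, 122]);
translate([207, 450, 264]) cube([22, 860, 122]);
translate([2130, 450, 264]) cube([22, 860, 122]);
translate([329, 374, 386]) cube([63, 1012, 23]);
translate([438, 374, 386]) cube([63, 1012, 23]);
translate([547, 374, 386]) cube([63, 1012, 23]);
translate([656, 374, 386]) cube([63, 1012, 23]);
translate([765, 374, 386]) cube([63, 1012, 23]);
translate([874, 374, 386]) cube([63, 1012, 23]);
translate([983, 374, 386]) cube([63, 1012, 23]);
translate([1092, 374, 386]) cube([63, 1012, 23]);
translate([1201, 374, 386]) cube([63, 1012, 23]);
translate([1310, 374, 386]) cube([63, 1012, 23]);
translate([1419, 374, 386]) cube([63, 1012, 23]);
translate([1528, 374, 386]) cube([63, 1012, 23]);
translate([1637, 374, 386]) cube([63, 1012, 23]);
translate([1746, 374, 386]) cube([63, 1012, 23]);
translate([1855, 374, 386]) cube([63, 1012, 23]);
translate([1964, 374, 386]) cube([63, 1012, 23]);


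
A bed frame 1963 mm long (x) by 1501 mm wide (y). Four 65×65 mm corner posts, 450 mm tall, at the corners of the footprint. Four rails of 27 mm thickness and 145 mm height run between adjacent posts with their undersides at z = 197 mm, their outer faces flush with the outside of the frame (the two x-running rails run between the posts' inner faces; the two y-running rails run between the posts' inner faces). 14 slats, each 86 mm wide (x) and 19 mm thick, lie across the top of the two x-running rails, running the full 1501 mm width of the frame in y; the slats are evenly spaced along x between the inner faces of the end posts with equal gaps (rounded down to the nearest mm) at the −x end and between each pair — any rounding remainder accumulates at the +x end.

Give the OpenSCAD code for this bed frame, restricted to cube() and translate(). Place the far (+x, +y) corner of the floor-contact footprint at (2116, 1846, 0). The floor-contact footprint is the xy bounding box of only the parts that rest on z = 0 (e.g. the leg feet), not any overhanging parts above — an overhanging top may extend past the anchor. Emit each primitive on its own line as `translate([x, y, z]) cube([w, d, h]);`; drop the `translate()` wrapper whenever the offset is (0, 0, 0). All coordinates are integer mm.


translate([153, 345, 0]) cube([65, 65, 450]);
translate([153, 1781, 0]) cube([65, 65, 450]);
translate([2051, 345, 0]) cube([65, 65, 450]);
translate([2051, 1781, 0]) cube([65, 65, 450]);
translate([218, 345, 197]) cube([1833, 27, 145]);
translate([218, 1819, 197]) cube([1833, 27, 145]);
translate([153, 410, 197]) cube([27, 1371, 145]);
translate([2089, 410, 197]) cube([27, 1371, 145]);
translate([259, 345, 342]) cube([86, 1501, 19]);
translate([386, 345, 342]) cube([86, 1501, 19]);
translate([513, 345, 342]) cube([86, 1501, 19]);
translate([640, 345, 342]) cube([86, 1501, 19]);
translate([767, 345, 342]) cube([86, 1501, 19]);
translate([894, 345, 342]) cube([86, 1501, 19]);
translate([1021, 345, 342]) cube([86, 1501, 19]);
translate([1148, 345, 342]) cube([86, 1501, 19]);
translate([1275, 345, 342]) cube([86, 1501, 19]);
translate([1402, 345, 342]) cube([86, 1501, 19]);
translate([1529, 345, 342]) cube([86, 1501, 19]);
translate([1656, 345, 342]) cube([86, 1501, 19]);
translate([1783, 345, 342]) cube([86, 1501, 19]);
translate([1910, 345, 342]) cube([86, 1501, 19]);


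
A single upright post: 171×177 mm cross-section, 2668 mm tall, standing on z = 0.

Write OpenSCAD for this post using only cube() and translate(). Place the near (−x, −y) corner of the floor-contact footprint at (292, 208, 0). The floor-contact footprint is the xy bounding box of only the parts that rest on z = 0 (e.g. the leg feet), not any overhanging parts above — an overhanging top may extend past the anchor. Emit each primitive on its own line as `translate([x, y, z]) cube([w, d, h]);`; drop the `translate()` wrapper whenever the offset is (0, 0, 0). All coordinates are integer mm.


translate([292, 208, 0]) cube([171, 177, 2668]);


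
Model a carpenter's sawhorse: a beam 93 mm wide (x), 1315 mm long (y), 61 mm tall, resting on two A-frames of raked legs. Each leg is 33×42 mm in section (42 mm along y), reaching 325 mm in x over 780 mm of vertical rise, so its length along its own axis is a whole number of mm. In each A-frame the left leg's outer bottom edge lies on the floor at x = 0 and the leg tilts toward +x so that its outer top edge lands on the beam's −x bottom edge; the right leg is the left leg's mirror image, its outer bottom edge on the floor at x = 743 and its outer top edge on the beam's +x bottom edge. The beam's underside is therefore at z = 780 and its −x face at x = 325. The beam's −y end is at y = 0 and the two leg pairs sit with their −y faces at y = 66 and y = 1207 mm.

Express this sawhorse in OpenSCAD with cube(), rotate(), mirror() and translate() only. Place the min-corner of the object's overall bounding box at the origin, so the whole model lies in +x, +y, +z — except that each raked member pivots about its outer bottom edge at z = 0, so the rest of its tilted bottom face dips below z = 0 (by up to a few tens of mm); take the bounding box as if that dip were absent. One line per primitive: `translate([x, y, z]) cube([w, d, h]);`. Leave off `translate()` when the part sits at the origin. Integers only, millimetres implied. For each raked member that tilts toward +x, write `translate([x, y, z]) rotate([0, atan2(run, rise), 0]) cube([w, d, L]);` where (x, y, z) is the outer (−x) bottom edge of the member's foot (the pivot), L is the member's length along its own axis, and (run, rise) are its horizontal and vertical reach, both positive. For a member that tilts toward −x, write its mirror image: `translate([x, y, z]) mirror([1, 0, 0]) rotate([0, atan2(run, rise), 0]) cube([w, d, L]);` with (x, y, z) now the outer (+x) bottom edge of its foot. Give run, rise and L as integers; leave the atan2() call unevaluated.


translate([325, 0, 780]) cube([93, 1315, 61]);
translate([0, 66, 0]) rotate([0, atan2(325, 780), 0]) cube([33, 42, 845]);
translate([743, 66, 0]) mirror([1, 0, 0]) rotate([0, atan2(325, 780), 0]) cube([33, 42, 845]);
translate([0, 1207, 0]) rotate([0, atan2(325, 780), 0]) cube([33, 42, 845]);
translate([743, 1207, 0]) mirror([1, 0, 0]) rotate([0, atan2(325, 780), 0]) cube([33, 42, 845]);


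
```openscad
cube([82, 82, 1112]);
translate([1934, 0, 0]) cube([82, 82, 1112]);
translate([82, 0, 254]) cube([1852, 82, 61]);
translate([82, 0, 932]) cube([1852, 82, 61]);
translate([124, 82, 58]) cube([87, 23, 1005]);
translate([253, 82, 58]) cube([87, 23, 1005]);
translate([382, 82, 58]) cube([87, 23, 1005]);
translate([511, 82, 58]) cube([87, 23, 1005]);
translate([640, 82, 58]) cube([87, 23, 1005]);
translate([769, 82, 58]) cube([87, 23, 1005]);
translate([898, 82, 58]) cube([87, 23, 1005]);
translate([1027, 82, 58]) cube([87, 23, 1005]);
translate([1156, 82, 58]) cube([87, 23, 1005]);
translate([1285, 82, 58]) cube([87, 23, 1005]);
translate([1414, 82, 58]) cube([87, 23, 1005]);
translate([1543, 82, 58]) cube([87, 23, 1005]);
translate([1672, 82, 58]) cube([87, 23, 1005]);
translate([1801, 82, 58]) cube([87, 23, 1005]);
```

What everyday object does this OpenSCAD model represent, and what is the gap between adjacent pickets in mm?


A fence section. The picket gap is 42 mm.

Two posts, two rails, 14 pickets — a fence section. Span 1852 mm holds 14 pickets of 87 mm with 15 equal gaps: ⌊(1852 − 14·87) / 15⌋ = 42 mm.


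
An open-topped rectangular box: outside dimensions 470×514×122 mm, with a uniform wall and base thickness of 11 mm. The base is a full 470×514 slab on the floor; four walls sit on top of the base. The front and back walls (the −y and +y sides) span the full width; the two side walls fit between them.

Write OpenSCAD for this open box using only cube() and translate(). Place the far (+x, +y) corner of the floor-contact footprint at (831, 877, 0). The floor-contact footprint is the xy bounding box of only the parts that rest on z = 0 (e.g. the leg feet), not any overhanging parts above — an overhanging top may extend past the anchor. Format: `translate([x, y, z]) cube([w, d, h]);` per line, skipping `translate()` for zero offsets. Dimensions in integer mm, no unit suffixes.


translate([361, 363, 0]) cube([470, 514, 11]);
translate([361, 363, 11]) cube([470, 11, 111]);
translate([361, 866, 11]) cube([470, 11, 111]);
translate([361, 374, 11]) cube([11, 492, 111]);
translate([820, 374, 11]) cube([11, 492, 111]);


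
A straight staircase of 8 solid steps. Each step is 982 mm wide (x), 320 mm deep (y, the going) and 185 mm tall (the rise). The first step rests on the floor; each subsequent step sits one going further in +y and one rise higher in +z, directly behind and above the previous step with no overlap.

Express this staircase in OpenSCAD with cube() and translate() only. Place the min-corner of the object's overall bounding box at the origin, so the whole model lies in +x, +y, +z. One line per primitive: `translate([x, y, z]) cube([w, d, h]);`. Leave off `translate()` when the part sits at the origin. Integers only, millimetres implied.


cube([982, 320, 185]);
translate([0, 320, 185]) cube([982, 320, 185]);
translate([0, 640, 370]) cube([982, 320, 185]);
translate([0, 960, 555]) cube([982, 320, 185]);
translate([0, 1280, 740]) cube([982, 320, 185]);
translate([0, 1600, 925]) cube([982, 320, 185]);
translate([0, 1920, 1110]) cube([982, 320, 185]);
translate([0, 2240, 1295]) cube([982, 320, 185]);


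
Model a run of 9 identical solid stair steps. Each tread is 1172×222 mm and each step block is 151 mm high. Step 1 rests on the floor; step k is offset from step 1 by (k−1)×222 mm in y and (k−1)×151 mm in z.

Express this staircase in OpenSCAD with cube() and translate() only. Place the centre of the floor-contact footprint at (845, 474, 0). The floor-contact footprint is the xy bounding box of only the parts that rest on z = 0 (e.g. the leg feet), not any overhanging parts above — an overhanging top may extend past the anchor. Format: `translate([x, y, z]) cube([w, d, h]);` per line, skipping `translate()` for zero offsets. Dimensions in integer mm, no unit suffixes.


translate([259, 363, 0]) cube([1172, 222, 151]);
translate([259, 585, 151]) cube([1172, 222, 151]);
translate([259, 807, 302]) cube([1172, 222, 151]);
translate([259, 1029, 453]) cube([1172, 222, 151]);
translate([259, 1251, 604]) cube([1172, 222, 151]);
translate([259, 1473, 755]) cube([1172, 222, 151]);
translate([259, 1695, 906]) cube([1172, 222, 151]);
translate([259, 1917, 1057]) cube([1172, 222, 151]);
translate([259, 2139, 1208]) cube([1172, 222, 151]);


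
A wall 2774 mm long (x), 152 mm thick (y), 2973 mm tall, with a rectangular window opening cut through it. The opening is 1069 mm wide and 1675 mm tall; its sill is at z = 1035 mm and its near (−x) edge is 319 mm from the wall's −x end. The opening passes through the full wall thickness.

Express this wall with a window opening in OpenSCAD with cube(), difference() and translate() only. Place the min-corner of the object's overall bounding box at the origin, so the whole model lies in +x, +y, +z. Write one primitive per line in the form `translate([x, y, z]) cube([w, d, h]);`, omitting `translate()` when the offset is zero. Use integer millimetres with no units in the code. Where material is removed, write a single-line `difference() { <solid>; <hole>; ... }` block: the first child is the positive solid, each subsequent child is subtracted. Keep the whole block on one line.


difference() { cube([2774, 152, 2973]); translate([319, 0, 1035]) cube([1069, 152, 1675]); }


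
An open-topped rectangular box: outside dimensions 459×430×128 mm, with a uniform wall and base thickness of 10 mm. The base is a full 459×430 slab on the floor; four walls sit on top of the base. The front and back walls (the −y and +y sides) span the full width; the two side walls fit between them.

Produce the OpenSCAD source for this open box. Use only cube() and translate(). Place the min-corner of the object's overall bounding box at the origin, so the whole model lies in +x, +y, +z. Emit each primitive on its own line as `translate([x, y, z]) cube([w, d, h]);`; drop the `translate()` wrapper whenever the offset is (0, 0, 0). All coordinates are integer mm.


cube([459, 430, 10]);
translate([0, 0, 10]) cube([459, 10, 118]);
translate([0, 420, 10]) cube([459, 10, 118]);
translate([0, 10, 10]) cube([10, 410, 118]);
translate([449, 10, 10]) cube([10, 410, 118]);


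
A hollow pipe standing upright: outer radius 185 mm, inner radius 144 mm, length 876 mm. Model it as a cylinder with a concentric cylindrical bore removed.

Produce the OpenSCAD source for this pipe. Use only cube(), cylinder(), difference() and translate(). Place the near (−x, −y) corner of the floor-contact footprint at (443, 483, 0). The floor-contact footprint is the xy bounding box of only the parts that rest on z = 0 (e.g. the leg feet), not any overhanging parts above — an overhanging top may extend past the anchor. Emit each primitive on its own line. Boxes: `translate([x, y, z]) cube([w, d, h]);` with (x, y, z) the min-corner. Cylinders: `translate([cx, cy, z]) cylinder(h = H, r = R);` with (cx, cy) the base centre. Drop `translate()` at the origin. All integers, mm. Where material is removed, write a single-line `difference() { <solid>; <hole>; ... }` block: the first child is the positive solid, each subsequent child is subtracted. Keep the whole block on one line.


difference() { translate([628, 668, 0]) cylinder(h = 876, r = 185); translate([628, 668, 0]) cylinder(h = 876, r = 144); }


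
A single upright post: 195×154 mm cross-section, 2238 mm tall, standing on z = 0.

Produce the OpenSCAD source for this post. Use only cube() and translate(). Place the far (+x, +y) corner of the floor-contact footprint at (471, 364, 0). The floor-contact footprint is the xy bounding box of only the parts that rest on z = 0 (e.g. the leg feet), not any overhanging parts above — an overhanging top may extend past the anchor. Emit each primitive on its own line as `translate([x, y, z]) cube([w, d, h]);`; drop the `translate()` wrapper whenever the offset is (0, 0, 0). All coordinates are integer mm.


translate([276, 210, 0]) cube([195, 154, 2238]);


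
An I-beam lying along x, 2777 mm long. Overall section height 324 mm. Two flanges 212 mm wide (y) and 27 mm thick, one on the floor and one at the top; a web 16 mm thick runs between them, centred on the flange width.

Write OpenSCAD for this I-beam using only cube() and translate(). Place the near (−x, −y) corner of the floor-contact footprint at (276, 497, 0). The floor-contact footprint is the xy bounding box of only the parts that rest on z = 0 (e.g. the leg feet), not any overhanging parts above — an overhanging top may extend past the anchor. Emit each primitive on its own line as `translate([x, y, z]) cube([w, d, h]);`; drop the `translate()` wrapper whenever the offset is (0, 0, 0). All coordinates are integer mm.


translate([276, 497, 0]) cube([2777, 212, 27]);
translate([276, 595, 27]) cube([2777, 16, 270]);
translate([276, 497, 297]) cube([2777, 212, 27]);


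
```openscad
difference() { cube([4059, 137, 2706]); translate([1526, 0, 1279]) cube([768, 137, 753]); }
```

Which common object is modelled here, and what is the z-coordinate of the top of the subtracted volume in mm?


A wall with a window opening. The window head height is 2032 mm.

A wall with a rectangular opening subtracted — a window. Sill at z = 1279, opening 753 mm tall, so the head is at 1279 + 753 = 2032 mm.


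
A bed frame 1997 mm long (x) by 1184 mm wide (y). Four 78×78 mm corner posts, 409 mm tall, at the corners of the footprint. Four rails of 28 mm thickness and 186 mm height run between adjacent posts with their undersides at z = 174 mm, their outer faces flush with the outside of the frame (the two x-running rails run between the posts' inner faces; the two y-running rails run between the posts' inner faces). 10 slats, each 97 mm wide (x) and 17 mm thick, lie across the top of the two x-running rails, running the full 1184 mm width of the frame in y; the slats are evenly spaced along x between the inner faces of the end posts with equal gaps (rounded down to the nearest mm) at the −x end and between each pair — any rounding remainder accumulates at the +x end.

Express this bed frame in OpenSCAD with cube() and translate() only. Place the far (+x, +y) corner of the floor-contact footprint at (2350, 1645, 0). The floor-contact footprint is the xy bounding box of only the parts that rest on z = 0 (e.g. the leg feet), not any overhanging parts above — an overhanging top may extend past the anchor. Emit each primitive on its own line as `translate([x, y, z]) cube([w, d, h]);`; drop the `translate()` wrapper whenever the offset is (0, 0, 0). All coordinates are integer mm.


// slat z = rail_z + rail_h = 174 + 186 = 360
// slat gap = ⌊(1841 − 10·97) / 11⌋ = 79
translate([353, 461, 0]) cube([78, 78, 409]);
translate([353, 1567, 0]) cube([78, 78, 409]);
translate([2272, 461, 0]) cube([78, 78, 409]);
translate([2272, 1567, 0]) cube([78, 78, 409]);
translate([431, 461, 174]) cube([1841, 28, 186]);
translate([431, 1617, 174]) cube([1841, 28, 186]);
translate([353, 539, 174]) cube([28, 1028, 186]);
translate([2322, 539, 174]) cube([28, 1028, 186]);
translate([510, 461, 360]) cube([97, 1184, 17]);
translate([686, 461, 360]) cube([97, 1184, 17]);
translate([862, 461, 360]) cube([97, 1184, 17]);
translate([1038, 461, 360]) cube([97, 1184, 17]);
translate([1214, 461, 360]) cube([97, 1184, 17]);
translate([1390, 461, 360]) cube([97, 1184, 17]);
translate([1566, 461, 360]) cube([97, 1184, 17]);
translate([1742, 461, 360]) cube([97, 1184, 17]);
translate([1918, 461, 360]) cube([97, 1184, 17]);
translate([2094, 461, 360]) cube([97, 1184, 17]);


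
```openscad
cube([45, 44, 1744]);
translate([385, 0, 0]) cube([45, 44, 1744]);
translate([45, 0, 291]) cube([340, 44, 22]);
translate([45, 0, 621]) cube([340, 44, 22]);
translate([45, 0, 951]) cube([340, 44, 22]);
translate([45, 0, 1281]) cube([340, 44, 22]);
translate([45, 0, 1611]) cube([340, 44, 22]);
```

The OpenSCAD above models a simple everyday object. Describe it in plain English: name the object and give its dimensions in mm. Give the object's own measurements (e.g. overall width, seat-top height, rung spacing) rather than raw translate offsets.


A straight ladder. Two 45×44 mm vertical rails, 1744 mm tall, stand 430 mm apart (outside-to-outside) with their front faces coplanar on the −y side. 5 rungs, each 44 mm deep and 22 mm tall, span between the inner faces of the rails, front faces flush with the rails. The lowest rung's underside is at z = 291 mm and rungs are spaced 330 mm apart (underside to underside).
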